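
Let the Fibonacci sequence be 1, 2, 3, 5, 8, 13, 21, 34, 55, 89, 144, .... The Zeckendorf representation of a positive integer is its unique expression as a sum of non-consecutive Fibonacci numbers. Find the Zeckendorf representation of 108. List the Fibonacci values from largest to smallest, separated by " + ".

89 + 13 + 5 + 1

Greedy algorithm:
largest Fibonacci ≤ 108 is 89; 108 − 89 = 19
largest Fibonacci ≤ 19 is 13; 19 − 13 = 6
largest Fibonacci ≤ 6 is 5; 6 − 5 = 1
largest Fibonacci ≤ 1 is 1; 1 − 1 = 0
So 108 = 89 + 13 + 5 + 1, with no two terms consecutive in the sequence.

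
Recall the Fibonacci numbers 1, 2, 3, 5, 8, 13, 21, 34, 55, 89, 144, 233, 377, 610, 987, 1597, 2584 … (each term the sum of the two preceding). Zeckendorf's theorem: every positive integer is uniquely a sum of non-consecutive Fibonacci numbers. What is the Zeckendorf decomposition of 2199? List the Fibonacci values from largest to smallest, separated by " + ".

1597 + 377 + 144 + 55 + 21 + 5

Greedy algorithm:
2199: greatest Fibonacci not exceeding it is 1597, leaving 602
602: greatest Fibonacci not exceeding it is 377, leaving 225
225: greatest Fibonacci not exceeding it is 144, leaving 81
81: greatest Fibonacci not exceeding it is 55, leaving 26
26: greatest Fibonacci not exceeding it is 21, leaving 5
5: greatest Fibonacci not exceeding it is 5, leaving 0
So 2199 = 1597 + 377 + 144 + 55 + 21 + 5, with no two terms consecutive in the sequence.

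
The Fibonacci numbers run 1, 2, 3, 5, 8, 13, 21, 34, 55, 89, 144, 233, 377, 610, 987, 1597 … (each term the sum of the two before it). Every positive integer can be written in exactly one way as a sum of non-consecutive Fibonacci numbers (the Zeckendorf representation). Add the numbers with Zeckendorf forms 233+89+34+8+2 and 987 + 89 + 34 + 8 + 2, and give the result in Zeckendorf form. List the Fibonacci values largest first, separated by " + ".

The two numbers are 366 and 1120, so their sum is 1486.
Repeatedly subtract the largest Fibonacci number that fits:
take 987 (≤ 1486); 1486 − 987 = 499
take 377 (≤ 499); 499 − 377 = 122
take 89 (≤ 122); 122 − 89 = 33
take 21 (≤ 33); 33 − 21 = 12
take 8 (≤ 12); 12 − 8 = 4
take 3 (≤ 4); 4 − 3 = 1
take 1 (≤ 1); 1 − 1 = 0

987 + 377 + 89 + 21 + 8 + 3 + 1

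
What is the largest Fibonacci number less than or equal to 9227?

6765 ≤ 9227 < 10946, so the largest Fibonacci number not exceeding 9227 is 6765.

6765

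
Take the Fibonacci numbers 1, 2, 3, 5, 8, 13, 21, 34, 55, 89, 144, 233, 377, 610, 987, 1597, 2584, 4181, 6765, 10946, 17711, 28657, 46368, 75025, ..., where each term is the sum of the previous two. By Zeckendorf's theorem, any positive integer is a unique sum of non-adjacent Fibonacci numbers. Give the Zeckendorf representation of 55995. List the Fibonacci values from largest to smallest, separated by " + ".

Repeatedly subtract the largest Fibonacci number that fits:
46368 ≤ 55995 < 75025, so take 46368; remainder 9627
6765 ≤ 9627 < 10946, so take 6765; remainder 2862
2584 ≤ 2862 < 4181, so take 2584; remainder 278
233 ≤ 278 < 377, so take 233; remainder 45
34 ≤ 45 < 55, so take 34; remainder 11
8 ≤ 11 < 13, so take 8; remainder 3
3 ≤ 3 < 5, so take 3; remainder 0
So 55995 = 46368 + 6765 + 2584 + 233 + 34 + 8 + 3, with no two terms consecutive in the sequence.

46368 + 6765 + 2584 + 233 + 34 + 8 + 3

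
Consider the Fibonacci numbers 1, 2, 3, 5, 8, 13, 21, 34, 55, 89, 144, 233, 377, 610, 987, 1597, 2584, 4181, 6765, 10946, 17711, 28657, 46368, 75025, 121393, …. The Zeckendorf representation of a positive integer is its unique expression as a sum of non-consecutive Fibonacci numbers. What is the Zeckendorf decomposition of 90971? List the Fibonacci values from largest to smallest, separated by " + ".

Greedily peel off the largest Fibonacci term at each step:
90971: greatest Fibonacci not exceeding it is 75025, leaving 15946
15946: greatest Fibonacci not exceeding it is 10946, leaving 5000
5000: greatest Fibonacci not exceeding it is 4181, leaving 819
819: greatest Fibonacci not exceeding it is 610, leaving 209
209: greatest Fibonacci not exceeding it is 144, leaving 65
65: greatest Fibonacci not exceeding it is 55, leaving 10
10: greatest Fibonacci not exceeding it is 8, leaving 2
2: greatest Fibonacci not exceeding it is 2, leaving 0
So 90971 = 75025 + 10946 + 4181 + 610 + 144 + 55 + 8 + 2, with no two terms consecutive in the sequence.

75025 + 10946 + 4181 + 610 + 144 + 55 + 8 + 2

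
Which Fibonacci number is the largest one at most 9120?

6765 ≤ 9120 < 10946, so the largest Fibonacci number not exceeding 9120 is 6765.

6765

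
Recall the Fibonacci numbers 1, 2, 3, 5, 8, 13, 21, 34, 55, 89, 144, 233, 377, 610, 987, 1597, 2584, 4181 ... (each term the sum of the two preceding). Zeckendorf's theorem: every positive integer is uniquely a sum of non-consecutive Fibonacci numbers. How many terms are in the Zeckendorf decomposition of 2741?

Greedily peel off the largest Fibonacci term at each step:
2741: greatest Fibonacci not exceeding it is 2584, leaving 157
157: greatest Fibonacci not exceeding it is 144, leaving 13
13: greatest Fibonacci not exceeding it is 13, leaving 0
2741 = 2584 + 144 + 13, which has 3 terms.

3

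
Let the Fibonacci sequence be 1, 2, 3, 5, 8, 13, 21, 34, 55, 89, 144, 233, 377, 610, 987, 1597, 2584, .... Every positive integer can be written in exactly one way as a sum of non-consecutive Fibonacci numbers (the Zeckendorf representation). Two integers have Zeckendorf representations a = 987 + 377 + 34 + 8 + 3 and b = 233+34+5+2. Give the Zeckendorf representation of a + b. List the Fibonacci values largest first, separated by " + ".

The two numbers are 1409 and 274, so their sum is 1683.
largest Fibonacci ≤ 1683 is 1597; 1683 − 1597 = 86
largest Fibonacci ≤ 86 is 55; 86 − 55 = 31
largest Fibonacci ≤ 31 is 21; 31 − 21 = 10
largest Fibonacci ≤ 10 is 8; 10 − 8 = 2
largest Fibonacci ≤ 2 is 2; 2 − 2 = 0

1597 + 55 + 21 + 8 + 2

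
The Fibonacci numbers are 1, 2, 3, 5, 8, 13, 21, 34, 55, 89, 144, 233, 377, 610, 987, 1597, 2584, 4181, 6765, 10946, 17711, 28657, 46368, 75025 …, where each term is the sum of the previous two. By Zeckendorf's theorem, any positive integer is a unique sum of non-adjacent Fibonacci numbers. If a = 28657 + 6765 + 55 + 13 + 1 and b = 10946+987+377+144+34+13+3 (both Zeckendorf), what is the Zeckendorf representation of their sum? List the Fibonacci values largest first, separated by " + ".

46368 + 1597 + 21 + 8 + 1

The two numbers are 35491 and 12504, so their sum is 47995.
Repeatedly subtract the largest Fibonacci number that fits:
47995 − 46368 = 1627
1627 − 1597 = 30
30 − 21 = 9
9 − 8 = 1
1 − 1 = 0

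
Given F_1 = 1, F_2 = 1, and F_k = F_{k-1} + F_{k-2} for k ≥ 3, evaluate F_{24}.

46368

Iterating the recurrence up to F_{18} = 2584 and F_{17} = 1597:
F_{19} = F_{18} + F_{17} = 2584 + 1597 = 4181
F_{20} = F_{19} + F_{18} = 4181 + 2584 = 6765
F_{21} = F_{20} + F_{19} = 6765 + 4181 = 10946
F_{22} = F_{21} + F_{20} = 10946 + 6765 = 17711
F_{23} = F_{22} + F_{21} = 17711 + 10946 = 28657
F_{24} = F_{23} + F_{22} = 28657 + 17711 = 46368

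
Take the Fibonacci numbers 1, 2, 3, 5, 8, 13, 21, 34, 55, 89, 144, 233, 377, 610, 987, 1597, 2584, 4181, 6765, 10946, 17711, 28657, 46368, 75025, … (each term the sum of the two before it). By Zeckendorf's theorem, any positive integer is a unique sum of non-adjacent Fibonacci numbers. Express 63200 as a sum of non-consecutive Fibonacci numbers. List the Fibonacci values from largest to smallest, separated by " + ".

46368 + 10946 + 4181 + 1597 + 89 + 13 + 5 + 1

Greedily peel off the largest Fibonacci term at each step:
subtract 46368 from 63200: 16832 remains
subtract 10946 from 16832: 5886 remains
subtract 4181 from 5886: 1705 remains
subtract 1597 from 1705: 108 remains
subtract 89 from 108: 19 remains
subtract 13 from 19: 6 remains
subtract 5 from 6: 1 remains
subtract 1 from 1: 0 remains
So 63200 = 46368 + 10946 + 4181 + 1597 + 89 + 13 + 5 + 1, with no two terms consecutive in the sequence.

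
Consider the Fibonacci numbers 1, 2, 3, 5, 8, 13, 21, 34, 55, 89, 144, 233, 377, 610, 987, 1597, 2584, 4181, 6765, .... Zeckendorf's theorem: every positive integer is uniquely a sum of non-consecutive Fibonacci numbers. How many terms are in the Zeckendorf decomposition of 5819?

5

4181 ≤ 5819 < 6765, so take 4181; remainder 1638
1597 ≤ 1638 < 2584, so take 1597; remainder 41
34 ≤ 41 < 55, so take 34; remainder 7
5 ≤ 7 < 8, so take 5; remainder 2
2 ≤ 2 < 3, so take 2; remainder 0
5819 = 4181 + 1597 + 34 + 5 + 2, which has 5 terms.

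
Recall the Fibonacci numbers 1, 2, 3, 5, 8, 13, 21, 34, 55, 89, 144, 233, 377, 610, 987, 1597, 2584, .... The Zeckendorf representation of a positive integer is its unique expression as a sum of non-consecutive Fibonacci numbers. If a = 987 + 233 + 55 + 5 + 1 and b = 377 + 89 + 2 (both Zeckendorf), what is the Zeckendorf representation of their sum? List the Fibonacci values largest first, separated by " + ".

The two numbers are 1281 and 468, so their sum is 1749.
Greedily peel off the largest Fibonacci term at each step:
1597 ≤ 1749 < 2584, so take 1597; remainder 152
144 ≤ 152 < 233, so take 144; remainder 8
8 ≤ 8 < 13, so take 8; remainder 0

1597 + 144 + 8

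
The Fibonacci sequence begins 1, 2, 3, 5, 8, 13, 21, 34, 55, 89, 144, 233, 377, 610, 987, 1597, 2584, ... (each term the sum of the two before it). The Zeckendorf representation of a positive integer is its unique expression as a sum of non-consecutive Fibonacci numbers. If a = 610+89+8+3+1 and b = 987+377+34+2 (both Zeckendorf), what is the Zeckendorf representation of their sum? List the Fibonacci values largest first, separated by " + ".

The two numbers are 711 and 1400, so their sum is 2111.
Greedy algorithm:
1597 ≤ 2111 < 2584, so take 1597; remainder 514
377 ≤ 514 < 610, so take 377; remainder 137
89 ≤ 137 < 144, so take 89; remainder 48
34 ≤ 48 < 55, so take 34; remainder 14
13 ≤ 14 < 21, so take 13; remainder 1
1 ≤ 1 < 2, so take 1; remainder 0

1597 + 377 + 89 + 34 + 13 + 1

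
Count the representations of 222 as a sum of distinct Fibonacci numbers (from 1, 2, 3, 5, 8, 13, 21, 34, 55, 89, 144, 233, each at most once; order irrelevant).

7

Each representation comes from the Zeckendorf form by replacing some F_k with F_{k−1} + F_{k−2} where possible.
222 = 144+55+21+2 = 144+55+13+8+2 = 144+55+13+5+3+2 = 144+34+21+13+8+2 = … (3 more), for 7 in all.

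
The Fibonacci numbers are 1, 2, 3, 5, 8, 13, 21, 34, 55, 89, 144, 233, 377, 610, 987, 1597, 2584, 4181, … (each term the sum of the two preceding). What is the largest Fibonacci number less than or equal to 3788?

2584 ≤ 3788 < 4181, so the largest Fibonacci number not exceeding 3788 is 2584.

2584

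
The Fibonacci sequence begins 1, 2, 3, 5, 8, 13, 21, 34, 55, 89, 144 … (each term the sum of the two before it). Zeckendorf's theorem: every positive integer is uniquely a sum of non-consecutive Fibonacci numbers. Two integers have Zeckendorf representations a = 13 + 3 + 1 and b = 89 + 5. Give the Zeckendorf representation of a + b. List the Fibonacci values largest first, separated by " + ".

89 + 21 + 1

The two numbers are 17 and 94, so their sum is 111.
Repeatedly subtract the largest Fibonacci number that fits:
take 89 (≤ 111); 111 − 89 = 22
take 21 (≤ 22); 22 − 21 = 1
take 1 (≤ 1); 1 − 1 = 0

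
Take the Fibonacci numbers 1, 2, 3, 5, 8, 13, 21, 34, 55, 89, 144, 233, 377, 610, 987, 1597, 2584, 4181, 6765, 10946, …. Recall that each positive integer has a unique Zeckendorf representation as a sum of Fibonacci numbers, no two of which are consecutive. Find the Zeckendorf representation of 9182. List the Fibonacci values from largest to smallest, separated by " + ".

6765 + 1597 + 610 + 144 + 55 + 8 + 3

Greedy algorithm:
9182: greatest Fibonacci not exceeding it is 6765, leaving 2417
2417: greatest Fibonacci not exceeding it is 1597, leaving 820
820: greatest Fibonacci not exceeding it is 610, leaving 210
210: greatest Fibonacci not exceeding it is 144, leaving 66
66: greatest Fibonacci not exceeding it is 55, leaving 11
11: greatest Fibonacci not exceeding it is 8, leaving 3
3: greatest Fibonacci not exceeding it is 3, leaving 0
So 9182 = 6765 + 1597 + 610 + 144 + 55 + 8 + 3, with no two terms consecutive in the sequence.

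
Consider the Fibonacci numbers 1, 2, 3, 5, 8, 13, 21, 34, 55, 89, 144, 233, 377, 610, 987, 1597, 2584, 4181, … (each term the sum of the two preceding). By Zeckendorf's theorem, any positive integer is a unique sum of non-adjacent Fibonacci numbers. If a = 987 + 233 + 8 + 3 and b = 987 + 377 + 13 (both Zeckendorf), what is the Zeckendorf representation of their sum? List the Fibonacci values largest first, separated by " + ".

2584 + 21 + 3

The two numbers are 1231 and 1377, so their sum is 2608.
largest Fibonacci ≤ 2608 is 2584; 2608 − 2584 = 24
largest Fibonacci ≤ 24 is 21; 24 − 21 = 3
largest Fibonacci ≤ 3 is 3; 3 − 3 = 0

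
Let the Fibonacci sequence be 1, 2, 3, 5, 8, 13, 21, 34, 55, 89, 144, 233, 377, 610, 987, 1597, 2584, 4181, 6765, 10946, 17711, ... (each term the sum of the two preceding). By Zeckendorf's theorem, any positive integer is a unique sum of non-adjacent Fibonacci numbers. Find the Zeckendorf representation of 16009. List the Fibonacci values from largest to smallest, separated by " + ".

10946 + 4181 + 610 + 233 + 34 + 5

subtract 10946 from 16009: 5063 remains
subtract 4181 from 5063: 882 remains
subtract 610 from 882: 272 remains
subtract 233 from 272: 39 remains
subtract 34 from 39: 5 remains
subtract 5 from 5: 0 remains
So 16009 = 10946 + 4181 + 610 + 233 + 34 + 5, with no two terms consecutive in the sequence.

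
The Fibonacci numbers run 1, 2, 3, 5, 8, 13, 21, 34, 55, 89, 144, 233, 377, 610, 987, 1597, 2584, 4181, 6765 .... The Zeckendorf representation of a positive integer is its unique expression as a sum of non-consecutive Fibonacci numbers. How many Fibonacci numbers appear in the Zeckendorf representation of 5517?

Greedy algorithm:
subtract 4181 from 5517: 1336 remains
subtract 987 from 1336: 349 remains
subtract 233 from 349: 116 remains
subtract 89 from 116: 27 remains
subtract 21 from 27: 6 remains
subtract 5 from 6: 1 remains
subtract 1 from 1: 0 remains
5517 = 4181 + 987 + 233 + 89 + 21 + 5 + 1, which has 7 terms.

7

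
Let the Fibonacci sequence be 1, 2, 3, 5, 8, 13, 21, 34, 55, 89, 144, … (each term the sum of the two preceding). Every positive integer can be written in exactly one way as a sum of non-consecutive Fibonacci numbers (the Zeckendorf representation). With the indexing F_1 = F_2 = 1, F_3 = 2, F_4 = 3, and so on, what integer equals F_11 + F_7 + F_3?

104

F_11 + F_7 + F_3 = 89 + 13 + 2 = 104.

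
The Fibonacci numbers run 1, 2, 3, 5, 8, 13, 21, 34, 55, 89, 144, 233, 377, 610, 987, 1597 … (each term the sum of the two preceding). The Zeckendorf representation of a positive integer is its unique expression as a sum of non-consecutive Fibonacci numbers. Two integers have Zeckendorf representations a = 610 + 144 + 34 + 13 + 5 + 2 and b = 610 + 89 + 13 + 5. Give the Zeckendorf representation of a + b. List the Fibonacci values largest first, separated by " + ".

987 + 377 + 144 + 13 + 3 + 1

The two numbers are 808 and 717, so their sum is 1525.
Greedy algorithm:
largest Fibonacci ≤ 1525 is 987; 1525 − 987 = 538
largest Fibonacci ≤ 538 is 377; 538 − 377 = 161
largest Fibonacci ≤ 161 is 144; 161 − 144 = 17
largest Fibonacci ≤ 17 is 13; 17 − 13 = 4
largest Fibonacci ≤ 4 is 3; 4 − 3 = 1
largest Fibonacci ≤ 1 is 1; 1 − 1 = 0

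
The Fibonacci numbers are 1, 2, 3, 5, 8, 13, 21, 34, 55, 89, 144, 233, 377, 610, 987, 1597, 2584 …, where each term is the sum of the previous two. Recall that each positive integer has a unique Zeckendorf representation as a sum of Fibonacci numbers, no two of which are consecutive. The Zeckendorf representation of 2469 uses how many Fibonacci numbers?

take 1597 (≤ 2469); 2469 − 1597 = 872
take 610 (≤ 872); 872 − 610 = 262
take 233 (≤ 262); 262 − 233 = 29
take 21 (≤ 29); 29 − 21 = 8
take 8 (≤ 8); 8 − 8 = 0
2469 = 1597 + 610 + 233 + 21 + 8, which has 5 terms.

5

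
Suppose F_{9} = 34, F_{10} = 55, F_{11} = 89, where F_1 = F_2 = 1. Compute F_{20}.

By the addition formula F_{m+n} = F_m F_{n+1} + F_{m−1} F_n with m=11, n=9: F_{20} = 89·55 + 55·34 = 4895 + 1870 = 6765.

6765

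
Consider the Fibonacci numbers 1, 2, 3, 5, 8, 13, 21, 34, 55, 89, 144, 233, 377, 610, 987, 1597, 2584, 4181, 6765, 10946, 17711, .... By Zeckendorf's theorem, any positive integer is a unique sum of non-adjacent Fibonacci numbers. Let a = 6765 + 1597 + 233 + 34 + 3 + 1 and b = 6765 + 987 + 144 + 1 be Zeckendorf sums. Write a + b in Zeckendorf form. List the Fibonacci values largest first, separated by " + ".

10946 + 4181 + 987 + 377 + 34 + 5

The two numbers are 8633 and 7897, so their sum is 16530.
Greedy algorithm:
16530 − 10946 = 5584
5584 − 4181 = 1403
1403 − 987 = 416
416 − 377 = 39
39 − 34 = 5
5 − 5 = 0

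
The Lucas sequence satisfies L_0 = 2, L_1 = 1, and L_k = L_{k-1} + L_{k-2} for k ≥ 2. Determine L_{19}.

Iterating the recurrence up to L_{15} = 1364 and L_{14} = 843:
L_{16} = L_{15} + L_{14} = 1364 + 843 = 2207
L_{17} = L_{16} + L_{15} = 2207 + 1364 = 3571
L_{18} = L_{17} + L_{16} = 3571 + 2207 = 5778
L_{19} = L_{18} + L_{17} = 5778 + 3571 = 9349

9349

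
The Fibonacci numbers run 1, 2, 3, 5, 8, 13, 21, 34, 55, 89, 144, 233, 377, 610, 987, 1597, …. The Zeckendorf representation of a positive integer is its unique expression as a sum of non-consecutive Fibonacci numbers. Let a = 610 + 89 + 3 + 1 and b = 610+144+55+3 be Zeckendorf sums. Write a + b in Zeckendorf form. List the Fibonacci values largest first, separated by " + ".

987 + 377 + 144 + 5 + 2

The two numbers are 703 and 812, so their sum is 1515.
Greedily peel off the largest Fibonacci term at each step:
1515: greatest Fibonacci not exceeding it is 987, leaving 528
528: greatest Fibonacci not exceeding it is 377, leaving 151
151: greatest Fibonacci not exceeding it is 144, leaving 7
7: greatest Fibonacci not exceeding it is 5, leaving 2
2: greatest Fibonacci not exceeding it is 2, leaving 0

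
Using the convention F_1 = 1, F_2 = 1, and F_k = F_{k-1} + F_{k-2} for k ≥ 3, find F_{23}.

28657

Iterating the recurrence up to F_{17} = 1597 and F_{16} = 987:
F_{18} = F_{17} + F_{16} = 1597 + 987 = 2584
F_{19} = F_{18} + F_{17} = 2584 + 1597 = 4181
F_{20} = F_{19} + F_{18} = 4181 + 2584 = 6765
F_{21} = F_{20} + F_{19} = 6765 + 4181 = 10946
F_{22} = F_{21} + F_{20} = 10946 + 6765 = 17711
F_{23} = F_{22} + F_{21} = 17711 + 10946 = 28657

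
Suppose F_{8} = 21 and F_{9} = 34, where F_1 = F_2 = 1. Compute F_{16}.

By the doubling identity F_{2k} = F_k(2F_{k+1} − F_k): F_{16} = 21·(2·34 − 21) = 21·47 = 987.

987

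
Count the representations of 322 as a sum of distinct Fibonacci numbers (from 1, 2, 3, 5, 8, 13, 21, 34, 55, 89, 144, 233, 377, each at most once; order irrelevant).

Starting from the Zeckendorf form and repeatedly splitting a term F_k into F_{k−1} + F_{k−2} (when neither is already used) reaches every representation.
322 = 233+89 = 233+55+34 = 233+55+21+13 = … (6 more), for 9 in all.

9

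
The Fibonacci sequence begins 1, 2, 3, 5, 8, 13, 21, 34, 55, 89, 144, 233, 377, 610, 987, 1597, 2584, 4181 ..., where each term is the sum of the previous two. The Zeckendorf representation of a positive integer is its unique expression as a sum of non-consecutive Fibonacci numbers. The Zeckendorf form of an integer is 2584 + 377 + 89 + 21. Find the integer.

3071

2584 + 377 + 89 + 21 = 3071.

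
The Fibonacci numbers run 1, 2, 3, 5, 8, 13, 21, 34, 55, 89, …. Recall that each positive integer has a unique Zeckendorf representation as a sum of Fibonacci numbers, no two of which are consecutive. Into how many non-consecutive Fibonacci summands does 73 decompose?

3

Greedy algorithm:
55 ≤ 73 < 89, so take 55; remainder 18
13 ≤ 18 < 21, so take 13; remainder 5
5 ≤ 5 < 8, so take 5; remainder 0
73 = 55 + 13 + 5, which has 3 terms.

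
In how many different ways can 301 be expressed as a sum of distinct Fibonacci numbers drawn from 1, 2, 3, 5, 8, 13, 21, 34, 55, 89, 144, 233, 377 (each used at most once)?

12

Starting from the Zeckendorf form and repeatedly splitting a term F_k into F_{k−1} + F_{k−2} (when neither is already used) reaches every representation.
301 = 233+55+13 = 233+55+8+5 = 233+34+21+13 = 144+89+55+13 = 233+55+8+3+2 = … (7 more), for 12 in all.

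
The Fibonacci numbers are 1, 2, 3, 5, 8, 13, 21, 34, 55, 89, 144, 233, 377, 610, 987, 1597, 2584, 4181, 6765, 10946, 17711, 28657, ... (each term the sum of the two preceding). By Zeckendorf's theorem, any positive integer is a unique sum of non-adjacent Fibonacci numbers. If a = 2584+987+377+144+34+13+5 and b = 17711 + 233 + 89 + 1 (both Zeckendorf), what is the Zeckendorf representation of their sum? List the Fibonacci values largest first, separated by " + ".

The two numbers are 4144 and 18034, so their sum is 22178.
Repeatedly subtract the largest Fibonacci number that fits:
17711 ≤ 22178 < 28657, so take 17711; remainder 4467
4181 ≤ 4467 < 6765, so take 4181; remainder 286
233 ≤ 286 < 377, so take 233; remainder 53
34 ≤ 53 < 55, so take 34; remainder 19
13 ≤ 19 < 21, so take 13; remainder 6
5 ≤ 6 < 8, so take 5; remainder 1
1 ≤ 1 < 2, so take 1; remainder 0

17711 + 4181 + 233 + 34 + 13 + 5 + 1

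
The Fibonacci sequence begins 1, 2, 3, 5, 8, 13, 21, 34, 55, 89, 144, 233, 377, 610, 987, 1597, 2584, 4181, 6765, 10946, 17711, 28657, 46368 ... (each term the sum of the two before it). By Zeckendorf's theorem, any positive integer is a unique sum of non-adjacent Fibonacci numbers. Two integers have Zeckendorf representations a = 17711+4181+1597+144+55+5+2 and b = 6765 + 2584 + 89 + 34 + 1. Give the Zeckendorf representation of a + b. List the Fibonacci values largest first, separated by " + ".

The two numbers are 23695 and 9473, so their sum is 33168.
Repeatedly subtract the largest Fibonacci number that fits:
largest Fibonacci ≤ 33168 is 28657; 33168 − 28657 = 4511
largest Fibonacci ≤ 4511 is 4181; 4511 − 4181 = 330
largest Fibonacci ≤ 330 is 233; 330 − 233 = 97
largest Fibonacci ≤ 97 is 89; 97 − 89 = 8
largest Fibonacci ≤ 8 is 8; 8 − 8 = 0

28657 + 4181 + 233 + 89 + 8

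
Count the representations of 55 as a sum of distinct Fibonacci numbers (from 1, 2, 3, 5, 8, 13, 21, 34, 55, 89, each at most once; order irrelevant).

5

55 = 55 = 34+21 = 34+13+8 = 34+13+5+3 = 34+13+5+2+1 — 5 representations.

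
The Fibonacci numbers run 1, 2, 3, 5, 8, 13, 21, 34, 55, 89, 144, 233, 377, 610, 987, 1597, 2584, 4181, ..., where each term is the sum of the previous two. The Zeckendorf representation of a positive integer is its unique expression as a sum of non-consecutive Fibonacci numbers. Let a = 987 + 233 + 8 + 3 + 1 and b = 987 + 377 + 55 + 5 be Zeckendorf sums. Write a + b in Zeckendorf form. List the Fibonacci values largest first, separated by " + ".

2584 + 55 + 13 + 3 + 1

The two numbers are 1232 and 1424, so their sum is 2656.
Greedy algorithm:
subtract 2584 from 2656: 72 remains
subtract 55 from 72: 17 remains
subtract 13 from 17: 4 remains
subtract 3 from 4: 1 remains
subtract 1 from 1: 0 remains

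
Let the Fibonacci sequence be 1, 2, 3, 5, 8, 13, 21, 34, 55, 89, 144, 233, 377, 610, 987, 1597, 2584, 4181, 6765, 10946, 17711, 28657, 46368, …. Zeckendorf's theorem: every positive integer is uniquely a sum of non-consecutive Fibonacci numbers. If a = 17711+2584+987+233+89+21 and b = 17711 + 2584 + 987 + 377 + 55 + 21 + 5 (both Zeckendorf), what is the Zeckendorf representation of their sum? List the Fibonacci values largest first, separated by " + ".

28657 + 10946 + 2584 + 987 + 144 + 34 + 13

The two numbers are 21625 and 21740, so their sum is 43365.
largest Fibonacci ≤ 43365 is 28657; 43365 − 28657 = 14708
largest Fibonacci ≤ 14708 is 10946; 14708 − 10946 = 3762
largest Fibonacci ≤ 3762 is 2584; 3762 − 2584 = 1178
largest Fibonacci ≤ 1178 is 987; 1178 − 987 = 191
largest Fibonacci ≤ 191 is 144; 191 − 144 = 47
largest Fibonacci ≤ 47 is 34; 47 − 34 = 13
largest Fibonacci ≤ 13 is 13; 13 − 13 = 0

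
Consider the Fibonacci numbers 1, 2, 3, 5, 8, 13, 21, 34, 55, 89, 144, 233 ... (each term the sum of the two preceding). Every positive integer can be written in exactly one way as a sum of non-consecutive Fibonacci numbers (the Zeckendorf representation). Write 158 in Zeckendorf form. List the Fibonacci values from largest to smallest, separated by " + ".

144 + 13 + 1

subtract 144 from 158: 14 remains
subtract 13 from 14: 1 remains
subtract 1 from 1: 0 remains
So 158 = 144 + 13 + 1, with no two terms consecutive in the sequence.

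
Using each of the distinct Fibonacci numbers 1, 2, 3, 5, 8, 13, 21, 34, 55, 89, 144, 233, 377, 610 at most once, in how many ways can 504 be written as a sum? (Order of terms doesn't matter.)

Starting from the Zeckendorf form and repeatedly splitting a term F_k into F_{k−1} + F_{k−2} (when neither is already used) reaches every representation.
504 = 377+89+34+3+1 = 377+89+21+13+3+1 = 233+144+89+34+3+1 = … (7 more), for 10 in all.

10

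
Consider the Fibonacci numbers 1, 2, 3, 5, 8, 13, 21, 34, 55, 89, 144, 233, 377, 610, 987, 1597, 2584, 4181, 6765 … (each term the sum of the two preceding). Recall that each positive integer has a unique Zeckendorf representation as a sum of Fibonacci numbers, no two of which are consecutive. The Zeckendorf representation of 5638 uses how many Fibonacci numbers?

6

take 4181 (≤ 5638); 5638 − 4181 = 1457
take 987 (≤ 1457); 1457 − 987 = 470
take 377 (≤ 470); 470 − 377 = 93
take 89 (≤ 93); 93 − 89 = 4
take 3 (≤ 4); 4 − 3 = 1
take 1 (≤ 1); 1 − 1 = 0
5638 = 4181 + 987 + 377 + 89 + 3 + 1, which has 6 terms.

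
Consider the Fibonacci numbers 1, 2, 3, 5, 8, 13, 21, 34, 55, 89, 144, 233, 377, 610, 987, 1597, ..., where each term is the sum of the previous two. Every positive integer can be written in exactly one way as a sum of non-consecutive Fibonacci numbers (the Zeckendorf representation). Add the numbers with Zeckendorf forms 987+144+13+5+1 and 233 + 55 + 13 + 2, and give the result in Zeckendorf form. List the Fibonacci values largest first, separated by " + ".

The two numbers are 1150 and 303, so their sum is 1453.
Greedily peel off the largest Fibonacci term at each step:
take 987 (≤ 1453); 1453 − 987 = 466
take 377 (≤ 466); 466 − 377 = 89
take 89 (≤ 89); 89 − 89 = 0

987 + 377 + 89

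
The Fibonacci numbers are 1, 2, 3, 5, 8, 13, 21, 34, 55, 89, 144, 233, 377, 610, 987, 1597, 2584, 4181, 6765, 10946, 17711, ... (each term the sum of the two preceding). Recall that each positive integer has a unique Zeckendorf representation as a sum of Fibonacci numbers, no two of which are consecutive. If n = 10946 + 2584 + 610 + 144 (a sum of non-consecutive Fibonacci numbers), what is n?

14284

10946 + 2584 + 610 + 144 = 14284.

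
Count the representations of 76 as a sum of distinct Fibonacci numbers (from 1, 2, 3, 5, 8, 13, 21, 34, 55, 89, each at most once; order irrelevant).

Starting from the Zeckendorf form and repeatedly splitting a term F_k into F_{k−1} + F_{k−2} (when neither is already used) reaches every representation.
76 = 55+21 = 55+13+8 = 55+13+5+3 = 34+21+13+8 = … (3 more), for 7 in all.

7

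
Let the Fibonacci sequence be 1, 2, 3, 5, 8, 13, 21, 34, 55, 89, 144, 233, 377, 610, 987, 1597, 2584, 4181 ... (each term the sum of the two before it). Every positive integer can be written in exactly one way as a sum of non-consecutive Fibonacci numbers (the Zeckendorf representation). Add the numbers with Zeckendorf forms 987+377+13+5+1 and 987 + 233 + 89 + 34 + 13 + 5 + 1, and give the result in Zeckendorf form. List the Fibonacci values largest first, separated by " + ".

The two numbers are 1383 and 1362, so their sum is 2745.
2584 ≤ 2745 < 4181, so take 2584; remainder 161
144 ≤ 161 < 233, so take 144; remainder 17
13 ≤ 17 < 21, so take 13; remainder 4
3 ≤ 4 < 5, so take 3; remainder 1
1 ≤ 1 < 2, so take 1; remainder 0

2584 + 144 + 13 + 3 + 1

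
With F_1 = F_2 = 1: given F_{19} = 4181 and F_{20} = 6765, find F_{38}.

By the doubling identity F_{2k} = F_k(2F_{k+1} − F_k): F_{38} = 4181·(2·6765 − 4181) = 4181·9349 = 39088169.

39088169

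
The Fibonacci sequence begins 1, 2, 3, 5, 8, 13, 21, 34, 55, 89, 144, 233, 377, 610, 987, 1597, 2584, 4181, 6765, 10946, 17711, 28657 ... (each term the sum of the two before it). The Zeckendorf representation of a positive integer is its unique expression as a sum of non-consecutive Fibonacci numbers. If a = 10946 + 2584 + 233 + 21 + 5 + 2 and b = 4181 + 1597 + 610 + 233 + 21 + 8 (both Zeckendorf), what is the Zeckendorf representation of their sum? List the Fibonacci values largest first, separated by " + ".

17711 + 2584 + 144 + 2

The two numbers are 13791 and 6650, so their sum is 20441.
Repeatedly subtract the largest Fibonacci number that fits:
20441 − 17711 = 2730
2730 − 2584 = 146
146 − 144 = 2
2 − 2 = 0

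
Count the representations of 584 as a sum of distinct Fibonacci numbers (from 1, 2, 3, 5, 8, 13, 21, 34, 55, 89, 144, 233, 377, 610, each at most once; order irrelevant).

Each representation comes from the Zeckendorf form by replacing some F_k with F_{k−1} + F_{k−2} where possible.
584 = 377+144+55+8 = 377+144+55+5+3 = 377+144+34+21+8 = 377+144+55+5+2+1 = … (14 more), for 18 in all.

18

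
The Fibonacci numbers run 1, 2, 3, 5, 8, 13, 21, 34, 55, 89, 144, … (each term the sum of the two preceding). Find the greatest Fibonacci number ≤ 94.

89 ≤ 94 < 144, so the largest Fibonacci number not exceeding 94 is 89.

89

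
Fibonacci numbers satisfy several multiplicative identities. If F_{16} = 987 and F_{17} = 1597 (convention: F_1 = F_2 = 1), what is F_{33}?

3524578

By F_{2k+1} = F_k² + F_{k+1}²: F_{33} = 987² + 1597² = 974169 + 2550409 = 3524578.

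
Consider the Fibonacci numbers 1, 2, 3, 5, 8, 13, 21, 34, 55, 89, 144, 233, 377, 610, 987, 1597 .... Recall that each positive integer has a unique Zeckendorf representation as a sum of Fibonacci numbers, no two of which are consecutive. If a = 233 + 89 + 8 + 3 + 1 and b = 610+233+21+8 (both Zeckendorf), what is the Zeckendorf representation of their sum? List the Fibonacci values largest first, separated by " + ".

987 + 144 + 55 + 13 + 5 + 2

The two numbers are 334 and 872, so their sum is 1206.
1206: greatest Fibonacci not exceeding it is 987, leaving 219
219: greatest Fibonacci not exceeding it is 144, leaving 75
75: greatest Fibonacci not exceeding it is 55, leaving 20
20: greatest Fibonacci not exceeding it is 13, leaving 7
7: greatest Fibonacci not exceeding it is 5, leaving 2
2: greatest Fibonacci not exceeding it is 2, leaving 0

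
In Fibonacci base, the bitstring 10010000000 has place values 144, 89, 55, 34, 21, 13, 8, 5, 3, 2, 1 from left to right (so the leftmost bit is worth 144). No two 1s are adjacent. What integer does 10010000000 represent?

Summing the place values of the 1 bits: 144 + 34 = 178.

178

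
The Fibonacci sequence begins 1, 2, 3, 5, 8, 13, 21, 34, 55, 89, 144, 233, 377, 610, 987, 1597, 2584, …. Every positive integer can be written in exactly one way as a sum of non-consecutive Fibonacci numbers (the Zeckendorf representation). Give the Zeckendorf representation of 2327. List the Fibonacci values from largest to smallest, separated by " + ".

Greedy algorithm:
take 1597 (≤ 2327); 2327 − 1597 = 730
take 610 (≤ 730); 730 − 610 = 120
take 89 (≤ 120); 120 − 89 = 31
take 21 (≤ 31); 31 − 21 = 10
take 8 (≤ 10); 10 − 8 = 2
take 2 (≤ 2); 2 − 2 = 0
So 2327 = 1597 + 610 + 89 + 21 + 8 + 2, with no two terms consecutive in the sequence.

1597 + 610 + 89 + 21 + 8 + 2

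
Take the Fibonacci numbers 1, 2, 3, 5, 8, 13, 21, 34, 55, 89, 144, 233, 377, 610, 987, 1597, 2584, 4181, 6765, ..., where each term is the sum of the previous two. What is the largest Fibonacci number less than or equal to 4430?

4181

4181 ≤ 4430 < 6765, so the largest Fibonacci number not exceeding 4430 is 4181.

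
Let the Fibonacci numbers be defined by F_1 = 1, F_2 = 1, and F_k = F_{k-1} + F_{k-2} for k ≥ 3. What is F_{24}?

46368

Iterating the recurrence up to F_{16} = 987 and F_{15} = 610:
F_{17} = F_{16} + F_{15} = 987 + 610 = 1597
F_{18} = F_{17} + F_{16} = 1597 + 987 = 2584
F_{19} = F_{18} + F_{17} = 2584 + 1597 = 4181
F_{20} = F_{19} + F_{18} = 4181 + 2584 = 6765
F_{21} = F_{20} + F_{19} = 6765 + 4181 = 10946
F_{22} = F_{21} + F_{20} = 10946 + 6765 = 17711
F_{23} = F_{22} + F_{21} = 17711 + 10946 = 28657
F_{24} = F_{23} + F_{22} = 28657 + 17711 = 46368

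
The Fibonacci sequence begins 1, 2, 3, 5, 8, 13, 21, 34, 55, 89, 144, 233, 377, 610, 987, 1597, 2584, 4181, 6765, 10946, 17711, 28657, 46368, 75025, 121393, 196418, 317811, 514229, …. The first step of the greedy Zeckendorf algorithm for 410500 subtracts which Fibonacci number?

317811

317811 ≤ 410500 < 514229, so the largest Fibonacci number not exceeding 410500 is 317811.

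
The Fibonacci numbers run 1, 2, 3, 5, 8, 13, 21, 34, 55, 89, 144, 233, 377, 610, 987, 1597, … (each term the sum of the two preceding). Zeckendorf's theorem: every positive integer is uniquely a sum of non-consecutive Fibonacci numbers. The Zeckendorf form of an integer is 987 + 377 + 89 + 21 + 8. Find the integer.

987 + 377 + 89 + 21 + 8 = 1482.

1482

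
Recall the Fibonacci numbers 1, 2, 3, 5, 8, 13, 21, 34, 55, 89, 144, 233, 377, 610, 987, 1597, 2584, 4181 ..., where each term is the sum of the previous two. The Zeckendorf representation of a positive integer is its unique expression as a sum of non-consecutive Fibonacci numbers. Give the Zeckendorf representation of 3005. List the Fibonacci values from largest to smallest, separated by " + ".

2584 + 377 + 34 + 8 + 2

Repeatedly subtract the largest Fibonacci number that fits:
3005 − 2584 = 421
421 − 377 = 44
44 − 34 = 10
10 − 8 = 2
2 − 2 = 0
So 3005 = 2584 + 377 + 34 + 8 + 2, with no two terms consecutive in the sequence.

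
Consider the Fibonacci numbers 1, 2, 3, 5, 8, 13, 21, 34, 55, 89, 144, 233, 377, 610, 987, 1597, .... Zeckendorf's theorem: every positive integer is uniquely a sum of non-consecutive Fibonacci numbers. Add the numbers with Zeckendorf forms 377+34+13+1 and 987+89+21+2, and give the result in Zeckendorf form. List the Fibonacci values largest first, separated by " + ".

987 + 377 + 144 + 13 + 3

The two numbers are 425 and 1099, so their sum is 1524.
1524: greatest Fibonacci not exceeding it is 987, leaving 537
537: greatest Fibonacci not exceeding it is 377, leaving 160
160: greatest Fibonacci not exceeding it is 144, leaving 16
16: greatest Fibonacci not exceeding it is 13, leaving 3
3: greatest Fibonacci not exceeding it is 3, leaving 0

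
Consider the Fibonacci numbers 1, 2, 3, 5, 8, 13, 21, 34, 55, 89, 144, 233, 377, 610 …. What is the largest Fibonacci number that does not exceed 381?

377

377 ≤ 381 < 610, so the largest Fibonacci number not exceeding 381 is 377.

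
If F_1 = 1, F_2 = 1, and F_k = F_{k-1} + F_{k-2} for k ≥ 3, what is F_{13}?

233

Iterating the recurrence up to F_{5} = 5 and F_{4} = 3:
F_{6} = F_{5} + F_{4} = 5 + 3 = 8
F_{7} = F_{6} + F_{5} = 8 + 5 = 13
F_{8} = F_{7} + F_{6} = 13 + 8 = 21
F_{9} = F_{8} + F_{7} = 21 + 13 = 34
F_{10} = F_{9} + F_{8} = 34 + 21 = 55
F_{11} = F_{10} + F_{9} = 55 + 34 = 89
F_{12} = F_{11} + F_{10} = 89 + 55 = 144
F_{13} = F_{12} + F_{11} = 144 + 89 = 233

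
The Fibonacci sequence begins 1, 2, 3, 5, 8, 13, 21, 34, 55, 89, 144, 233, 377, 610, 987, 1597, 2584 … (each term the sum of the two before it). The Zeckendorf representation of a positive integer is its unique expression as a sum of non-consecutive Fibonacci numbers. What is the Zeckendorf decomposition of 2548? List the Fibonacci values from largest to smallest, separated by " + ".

2548 − 1597 = 951
951 − 610 = 341
341 − 233 = 108
108 − 89 = 19
19 − 13 = 6
6 − 5 = 1
1 − 1 = 0
So 2548 = 1597 + 610 + 233 + 89 + 13 + 5 + 1, with no two terms consecutive in the sequence.

1597 + 610 + 233 + 89 + 13 + 5 + 1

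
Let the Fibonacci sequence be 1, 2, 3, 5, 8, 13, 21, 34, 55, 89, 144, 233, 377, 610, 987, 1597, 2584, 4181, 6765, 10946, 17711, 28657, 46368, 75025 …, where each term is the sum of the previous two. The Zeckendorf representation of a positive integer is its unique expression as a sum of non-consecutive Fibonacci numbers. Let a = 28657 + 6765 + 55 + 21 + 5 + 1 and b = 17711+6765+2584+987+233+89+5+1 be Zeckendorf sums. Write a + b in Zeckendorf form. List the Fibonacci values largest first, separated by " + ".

46368 + 10946 + 4181 + 1597 + 610 + 144 + 21 + 8 + 3 + 1

The two numbers are 35504 and 28375, so their sum is 63879.
Repeatedly subtract the largest Fibonacci number that fits:
63879 − 46368 = 17511
17511 − 10946 = 6565
6565 − 4181 = 2384
2384 − 1597 = 787
787 − 610 = 177
177 − 144 = 33
33 − 21 = 12
12 − 8 = 4
4 − 3 = 1
1 − 1 = 0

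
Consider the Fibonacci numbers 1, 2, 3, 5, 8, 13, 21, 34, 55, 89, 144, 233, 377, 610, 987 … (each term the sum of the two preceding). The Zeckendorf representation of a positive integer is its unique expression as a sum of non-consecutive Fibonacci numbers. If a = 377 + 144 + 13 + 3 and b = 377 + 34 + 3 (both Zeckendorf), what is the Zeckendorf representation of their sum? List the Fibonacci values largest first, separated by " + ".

The two numbers are 537 and 414, so their sum is 951.
largest Fibonacci ≤ 951 is 610; 951 − 610 = 341
largest Fibonacci ≤ 341 is 233; 341 − 233 = 108
largest Fibonacci ≤ 108 is 89; 108 − 89 = 19
largest Fibonacci ≤ 19 is 13; 19 − 13 = 6
largest Fibonacci ≤ 6 is 5; 6 − 5 = 1
largest Fibonacci ≤ 1 is 1; 1 − 1 = 0

610 + 233 + 89 + 13 + 5 + 1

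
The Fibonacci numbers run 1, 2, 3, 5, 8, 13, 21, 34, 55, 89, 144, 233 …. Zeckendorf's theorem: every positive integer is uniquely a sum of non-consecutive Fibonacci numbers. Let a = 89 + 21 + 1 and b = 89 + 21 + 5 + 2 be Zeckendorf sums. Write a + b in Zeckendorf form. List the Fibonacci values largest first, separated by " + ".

The two numbers are 111 and 117, so their sum is 228.
Repeatedly subtract the largest Fibonacci number that fits:
subtract 144 from 228: 84 remains
subtract 55 from 84: 29 remains
subtract 21 from 29: 8 remains
subtract 8 from 8: 0 remains

144 + 55 + 21 + 8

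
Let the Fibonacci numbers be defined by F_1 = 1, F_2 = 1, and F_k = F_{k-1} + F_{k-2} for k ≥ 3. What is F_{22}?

Iterating the recurrence up to F_{15} = 610 and F_{14} = 377:
F_{16} = F_{15} + F_{14} = 610 + 377 = 987
F_{17} = F_{16} + F_{15} = 987 + 610 = 1597
F_{18} = F_{17} + F_{16} = 1597 + 987 = 2584
F_{19} = F_{18} + F_{17} = 2584 + 1597 = 4181
F_{20} = F_{19} + F_{18} = 4181 + 2584 = 6765
F_{21} = F_{20} + F_{19} = 6765 + 4181 = 10946
F_{22} = F_{21} + F_{20} = 10946 + 6765 = 17711

17711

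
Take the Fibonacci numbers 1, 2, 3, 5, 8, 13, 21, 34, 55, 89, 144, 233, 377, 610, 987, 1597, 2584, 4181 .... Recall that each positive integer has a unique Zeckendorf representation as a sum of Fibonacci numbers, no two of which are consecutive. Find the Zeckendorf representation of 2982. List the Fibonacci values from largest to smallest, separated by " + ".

2982: greatest Fibonacci not exceeding it is 2584, leaving 398
398: greatest Fibonacci not exceeding it is 377, leaving 21
21: greatest Fibonacci not exceeding it is 21, leaving 0
So 2982 = 2584 + 377 + 21, with no two terms consecutive in the sequence.

2584 + 377 + 21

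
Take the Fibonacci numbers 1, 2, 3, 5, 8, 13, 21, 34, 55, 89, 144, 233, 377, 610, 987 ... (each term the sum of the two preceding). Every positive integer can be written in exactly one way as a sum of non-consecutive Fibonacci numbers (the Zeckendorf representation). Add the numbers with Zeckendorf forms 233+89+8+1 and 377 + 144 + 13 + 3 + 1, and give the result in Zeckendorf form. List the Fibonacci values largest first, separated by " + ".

The two numbers are 331 and 538, so their sum is 869.
Greedily peel off the largest Fibonacci term at each step:
subtract 610 from 869: 259 remains
subtract 233 from 259: 26 remains
subtract 21 from 26: 5 remains
subtract 5 from 5: 0 remains

610 + 233 + 21 + 5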